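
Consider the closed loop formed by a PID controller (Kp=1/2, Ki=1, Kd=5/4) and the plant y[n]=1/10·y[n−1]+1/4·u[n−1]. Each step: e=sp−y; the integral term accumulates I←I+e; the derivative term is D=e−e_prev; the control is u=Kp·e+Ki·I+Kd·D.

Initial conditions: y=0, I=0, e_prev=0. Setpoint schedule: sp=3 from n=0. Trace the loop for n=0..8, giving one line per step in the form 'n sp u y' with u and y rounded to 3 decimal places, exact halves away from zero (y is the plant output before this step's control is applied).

0 3 8.250 0.000
1 3 1.828 2.063
2 3 9.192 0.663
3 3 5.102 2.364
4 3 10.208 1.512
5 3 7.354 2.703
6 3 10.774 2.109
7 3 8.735 2.904
8 3 11.008 2.474

(exact arithmetic carried between steps; '≈' marks a value shown rounded to 6 d.p. or computed from one; I and e_prev carry over from the previous line; the table rounds u and y to 3 d.p., halves away from zero)
n=0: y=0, sp=3, e=sp−y=3; I=3, D=e−e_prev=3; u=1/2·3+1·3+5/4·3=8.25; next y=1/10·0+1/4·8.25=2.0625
n=1: y=2.0625, sp=3, e=sp−y=0.9375; I=3.9375, D=e−e_prev=-2.0625; u=1/2·0.9375+1·3.9375+5/4·(-2.0625)=1.828125; next y=1/10·2.0625+1/4·1.828125≈0.663281
n=2: y≈0.663281, sp=3, e=sp−y≈2.336719; I≈6.274219, D=e−e_prev≈1.399219; u=1/2·2.336719+1·6.274219+5/4·1.399219≈9.191602; next y=1/10·0.663281+1/4·9.191602≈2.364229
n=3: y≈2.364229, sp=3, e=sp−y≈0.635771; I≈6.909990, D=e−e_prev≈-1.700947; u=1/2·0.635771+1·6.909990+5/4·(-1.700947)≈5.101692; next y=1/10·2.364229+1/4·5.101692≈1.511846
n=4: y≈1.511846, sp=3, e=sp−y≈1.488154; I≈8.398144, D=e−e_prev≈0.852383; u=1/2·1.488154+1·8.398144+5/4·0.852383≈10.207700; next y=1/10·1.511846+1/4·10.207700≈2.703110
n=5: y≈2.703110, sp=3, e=sp−y≈0.296890; I≈8.695035, D=e−e_prev≈-1.191264; u=1/2·0.296890+1·8.695035+5/4·(-1.191264)≈7.354400; next y=1/10·2.703110+1/4·7.354400≈2.108911
n=6: y≈2.108911, sp=3, e=sp−y≈0.891089; I≈9.586124, D=e−e_prev≈0.594198; u=1/2·0.891089+1·9.586124+5/4·0.594198≈10.774416; next y=1/10·2.108911+1/4·10.774416≈2.904495
n=7: y≈2.904495, sp=3, e=sp−y≈0.095505; I≈9.681629, D=e−e_prev≈-0.795584; u=1/2·0.095505+1·9.681629+5/4·(-0.795584)≈8.734901; next y=1/10·2.904495+1/4·8.734901≈2.474175
n=8: y≈2.474175, sp=3, e=sp−y≈0.525825; I≈10.207454, D=e−e_prev≈0.430320; u=1/2·0.525825+1·10.207454+5/4·0.430320≈11.008267; next y=1/10·2.474175+1/4·11.008267≈2.999484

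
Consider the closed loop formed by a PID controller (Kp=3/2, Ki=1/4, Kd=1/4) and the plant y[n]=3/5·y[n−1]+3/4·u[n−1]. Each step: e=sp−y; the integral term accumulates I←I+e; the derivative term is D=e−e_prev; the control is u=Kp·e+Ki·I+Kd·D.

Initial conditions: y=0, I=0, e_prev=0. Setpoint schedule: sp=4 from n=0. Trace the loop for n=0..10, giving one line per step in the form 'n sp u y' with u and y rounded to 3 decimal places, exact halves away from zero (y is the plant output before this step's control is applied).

0 4 8.000 0.000
1 4 -4.000 6.000
2 4 7.800 0.600
3 4 -3.920 6.210
4 4 7.778 0.786
5 4 -3.813 6.305
6 4 7.754 0.924
7 4 -3.714 6.370
8 4 7.722 1.036
9 4 -3.625 6.413
10 4 7.684 1.129

(exact arithmetic carried between steps; '≈' marks a value shown rounded to 6 d.p. or computed from one; I and e_prev carry over from the previous line; the table rounds u and y to 3 d.p., halves away from zero)
n=0: y=0, sp=4, e=sp−y=4; I=4, D=e−e_prev=4; u=3/2·4+1/4·4+1/4·4=8; next y=3/5·0+3/4·8=6
n=1: y=6, sp=4, e=sp−y=-2; I=2, D=e−e_prev=-6; u=3/2·(-2)+1/4·2+1/4·(-6)=-4; next y=3/5·6+3/4·(-4)=0.6
n=2: y=0.6, sp=4, e=sp−y=3.4; I=5.4, D=e−e_prev=5.4; u=3/2·3.4+1/4·5.4+1/4·5.4=7.8; next y=3/5·0.6+3/4·7.8=6.21
n=3: y=6.21, sp=4, e=sp−y=-2.21; I=3.19, D=e−e_prev=-5.61; u=3/2·(-2.21)+1/4·3.19+1/4·(-5.61)=-3.92; next y=3/5·6.21+3/4·(-3.92)=0.786
n=4: y=0.786, sp=4, e=sp−y=3.214; I=6.404, D=e−e_prev=5.424; u=3/2·3.214+1/4·6.404+1/4·5.424=7.778; next y=3/5·0.786+3/4·7.778=6.3051
n=5: y=6.3051, sp=4, e=sp−y=-2.3051; I=4.0989, D=e−e_prev=-5.5191; u=3/2·(-2.3051)+1/4·4.0989+1/4·(-5.5191)=-3.8127; next y=3/5·6.3051+3/4·(-3.8127)=0.923535
n=6: y=0.923535, sp=4, e=sp−y=3.076465; I=7.175365, D=e−e_prev=5.381565; u=3/2·3.076465+1/4·7.175365+1/4·5.381565=7.75393; next y=3/5·0.923535+3/4·7.75393≈6.369569
n=7: y≈6.369569, sp=4, e=sp−y≈-2.369569; I≈4.805797, D=e−e_prev≈-5.446034; u=3/2·(-2.369569)+1/4·4.805797+1/4·(-5.446034)≈-3.714412; next y=3/5·6.369569+3/4·(-3.714412)≈1.035932
n=8: y≈1.035932, sp=4, e=sp−y≈2.964068; I≈7.769864, D=e−e_prev≈5.333636; u=3/2·2.964068+1/4·7.769864+1/4·5.333636≈7.721977; next y=3/5·1.035932+3/4·7.721977≈6.413042
n=9: y≈6.413042, sp=4, e=sp−y≈-2.413042; I≈5.356822, D=e−e_prev≈-5.377110; u=3/2·(-2.413042)+1/4·5.356822+1/4·(-5.377110)≈-3.624635; next y=3/5·6.413042+3/4·(-3.624635)≈1.129349
n=10: y≈1.129349, sp=4, e=sp−y≈2.870651; I≈8.227473, D=e−e_prev≈5.283693; u=3/2·2.870651+1/4·8.227473+1/4·5.283693≈7.683768; next y=3/5·1.129349+3/4·7.683768≈6.440435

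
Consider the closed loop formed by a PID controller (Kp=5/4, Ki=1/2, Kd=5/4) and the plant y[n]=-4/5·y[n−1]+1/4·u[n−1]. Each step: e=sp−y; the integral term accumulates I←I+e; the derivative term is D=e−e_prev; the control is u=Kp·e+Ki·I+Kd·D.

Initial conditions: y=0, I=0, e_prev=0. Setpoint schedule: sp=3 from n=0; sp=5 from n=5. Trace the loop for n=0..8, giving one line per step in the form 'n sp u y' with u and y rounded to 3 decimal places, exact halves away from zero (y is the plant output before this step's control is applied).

(exact arithmetic carried between steps; '≈' marks a value shown rounded to 6 d.p. or computed from one; I and e_prev carry over from the previous line; the table rounds u and y to 3 d.p., halves away from zero)
n=0: y=0, sp=3, e=sp−y=3; I=3, D=e−e_prev=3; u=5/4·3+1/2·3+5/4·3=9; next y=-4/5·0+1/4·9=2.25
n=1: y=2.25, sp=3, e=sp−y=0.75; I=3.75, D=e−e_prev=-2.25; u=5/4·0.75+1/2·3.75+5/4·(-2.25)=0; next y=-4/5·2.25+1/4·0=-1.8
n=2: y=-1.8, sp=3, e=sp−y=4.8; I=8.55, D=e−e_prev=4.05; u=5/4·4.8+1/2·8.55+5/4·4.05=15.3375; next y=-4/5·(-1.8)+1/4·15.3375=5.274375
n=3: y=5.274375, sp=3, e=sp−y=-2.274375; I=6.275625, D=e−e_prev=-7.074375; u=5/4·(-2.274375)+1/2·6.275625+5/4·(-7.074375)=-8.548125; next y=-4/5·5.274375+1/4·(-8.548125)≈-6.356531
n=4: y≈-6.356531, sp=3, e=sp−y≈9.356531; I≈15.632156, D=e−e_prev≈11.630906; u=5/4·9.356531+1/2·15.632156+5/4·11.630906≈34.050375; next y=-4/5·(-6.356531)+1/4·34.050375≈13.597819
n=5: y≈13.597819, sp=5, e=sp−y≈-8.597819; I≈7.034338, D=e−e_prev≈-17.95435; u=5/4·(-8.597819)+1/2·7.034338+5/4·(-17.95435)≈-29.673042; next y=-4/5·13.597819+1/4·(-29.673042)≈-18.296516
n=6: y≈-18.296516, sp=5, e=sp−y≈23.296516; I≈30.330853, D=e−e_prev≈31.894334; u=5/4·23.296516+1/2·30.330853+5/4·31.894334≈84.153989; next y=-4/5·(-18.296516)+1/4·84.153989≈35.675710
n=7: y≈35.675710, sp=5, e=sp−y≈-30.675710; I≈-0.344857, D=e−e_prev≈-53.972225; u=5/4·(-30.675710)+1/2·(-0.344857)+5/4·(-53.972225)≈-105.982347; next y=-4/5·35.675710+1/4·(-105.982347)≈-55.036154
n=8: y≈-55.036154, sp=5, e=sp−y≈60.036154; I≈59.691298, D=e−e_prev≈90.711864; u=5/4·60.036154+1/2·59.691298+5/4·90.711864≈218.280672; next y=-4/5·(-55.036154)+1/4·218.280672≈98.599092

0 3 9.000 0.000
1 3 0.000 2.250
2 3 15.338 -1.800
3 3 -8.548 5.274
4 3 34.050 -6.357
5 5 -29.673 13.598
6 5 84.154 -18.297
7 5 -105.982 35.676
8 5 218.281 -55.036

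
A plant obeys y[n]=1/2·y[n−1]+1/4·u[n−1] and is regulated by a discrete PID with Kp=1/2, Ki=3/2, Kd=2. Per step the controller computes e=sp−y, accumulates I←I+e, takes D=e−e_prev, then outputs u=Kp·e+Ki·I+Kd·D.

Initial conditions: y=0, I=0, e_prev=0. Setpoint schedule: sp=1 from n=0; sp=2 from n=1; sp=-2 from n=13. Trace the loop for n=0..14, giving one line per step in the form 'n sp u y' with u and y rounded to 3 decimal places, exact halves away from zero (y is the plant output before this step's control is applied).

0 1 4.000 0.000
1 2 3.500 1.000
2 2 3.500 1.375
3 2 4.438 1.563
4 2 4.156 1.891
5 2 4.602 1.984
6 2 4.180 2.143
7 2 4.388 2.116
8 2 4.005 2.155
9 2 4.155 2.079
10 2 3.887 2.078
11 2 4.038 2.011
12 2 3.871 2.015
13 -2 -11.985 1.975
14 -2 5.908 -2.009

(exact arithmetic carried between steps; '≈' marks a value shown rounded to 6 d.p. or computed from one; I and e_prev carry over from the previous line; the table rounds u and y to 3 d.p., halves away from zero)
n=0: y=0, sp=1, e=sp−y=1; I=1, D=e−e_prev=1; u=1/2·1+3/2·1+2·1=4; next y=1/2·0+1/4·4=1
n=1: y=1, sp=2, e=sp−y=1; I=2, D=e−e_prev=0; u=1/2·1+3/2·2+2·0=3.5; next y=1/2·1+1/4·3.5=1.375
n=2: y=1.375, sp=2, e=sp−y=0.625; I=2.625, D=e−e_prev=-0.375; u=1/2·0.625+3/2·2.625+2·(-0.375)=3.5; next y=1/2·1.375+1/4·3.5=1.5625
n=3: y=1.5625, sp=2, e=sp−y=0.4375; I=3.0625, D=e−e_prev=-0.1875; u=1/2·0.4375+3/2·3.0625+2·(-0.1875)=4.4375; next y=1/2·1.5625+1/4·4.4375=1.890625
n=4: y=1.890625, sp=2, e=sp−y=0.109375; I=3.171875, D=e−e_prev=-0.328125; u=1/2·0.109375+3/2·3.171875+2·(-0.328125)=4.15625; next y=1/2·1.890625+1/4·4.15625=1.984375
n=5: y=1.984375, sp=2, e=sp−y=0.015625; I=3.1875, D=e−e_prev=-0.09375; u=1/2·0.015625+3/2·3.1875+2·(-0.09375)≈4.601563; next y=1/2·1.984375+1/4·4.601563≈2.142578
n=6: y≈2.142578, sp=2, e=sp−y≈-0.142578; I≈3.044922, D=e−e_prev≈-0.158203; u=1/2·(-0.142578)+3/2·3.044922+2·(-0.158203)≈4.179688; next y=1/2·2.142578+1/4·4.179688≈2.116211
n=7: y≈2.116211, sp=2, e=sp−y≈-0.116211; I≈2.928711, D=e−e_prev≈0.026367; u=1/2·(-0.116211)+3/2·2.928711+2·0.026367≈4.387695; next y=1/2·2.116211+1/4·4.387695≈2.155029
n=8: y≈2.155029, sp=2, e=sp−y≈-0.155029; I≈2.773682, D=e−e_prev≈-0.038818; u=1/2·(-0.155029)+3/2·2.773682+2·(-0.038818)≈4.005371; next y=1/2·2.155029+1/4·4.005371≈2.078857
n=9: y≈2.078857, sp=2, e=sp−y≈-0.078857; I≈2.694824, D=e−e_prev≈0.076172; u=1/2·(-0.078857)+3/2·2.694824+2·0.076172≈4.155151; next y=1/2·2.078857+1/4·4.155151≈2.078217
n=10: y≈2.078217, sp=2, e=sp−y≈-0.078217; I≈2.616608, D=e−e_prev≈0.000641; u=1/2·(-0.078217)+3/2·2.616608+2·0.000641≈3.887085; next y=1/2·2.078217+1/4·3.887085≈2.010880
n=11: y≈2.010880, sp=2, e=sp−y≈-0.010880; I≈2.605728, D=e−e_prev≈0.067337; u=1/2·(-0.010880)+3/2·2.605728+2·0.067337≈4.037827; next y=1/2·2.010880+1/4·4.037827≈2.014896
n=12: y≈2.014896, sp=2, e=sp−y≈-0.014896; I≈2.590832, D=e−e_prev≈-0.004017; u=1/2·(-0.014896)+3/2·2.590832+2·(-0.004017)≈3.870766; next y=1/2·2.014896+1/4·3.870766≈1.975140
n=13: y≈1.975140, sp=-2, e=sp−y≈-3.975140; I≈-1.384308, D=e−e_prev≈-3.960243; u=1/2·(-3.975140)+3/2·(-1.384308)+2·(-3.960243)≈-11.984518; next y=1/2·1.975140+1/4·(-11.984518)≈-2.008560
n=14: y≈-2.008560, sp=-2, e=sp−y≈0.008560; I≈-1.375748, D=e−e_prev≈3.983699; u=1/2·0.008560+3/2·(-1.375748)+2·3.983699≈5.908056; next y=1/2·(-2.008560)+1/4·5.908056≈0.472734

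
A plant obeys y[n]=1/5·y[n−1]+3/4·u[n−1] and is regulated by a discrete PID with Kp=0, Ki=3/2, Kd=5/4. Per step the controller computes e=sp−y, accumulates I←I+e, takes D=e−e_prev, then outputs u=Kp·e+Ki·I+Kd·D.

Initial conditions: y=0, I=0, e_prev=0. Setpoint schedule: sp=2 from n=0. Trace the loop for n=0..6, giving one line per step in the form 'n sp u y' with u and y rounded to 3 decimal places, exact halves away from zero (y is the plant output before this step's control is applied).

0 2 5.500 0.000
1 2 -5.344 4.125
2 2 16.721 -3.183
3 2 -26.129 11.905
4 2 57.955 -17.216
5 2 -107.029 40.023
6 2 216.283 -72.267

(exact arithmetic carried between steps; '≈' marks a value shown rounded to 6 d.p. or computed from one; I and e_prev carry over from the previous line; the table rounds u and y to 3 d.p., halves away from zero)
n=0: y=0, sp=2, e=sp−y=2; I=2, D=e−e_prev=2; u=0·2+3/2·2+5/4·2=5.5; next y=1/5·0+3/4·5.5=4.125
n=1: y=4.125, sp=2, e=sp−y=-2.125; I=-0.125, D=e−e_prev=-4.125; u=0·(-2.125)+3/2·(-0.125)+5/4·(-4.125)=-5.34375; next y=1/5·4.125+3/4·(-5.34375)≈-3.182813
n=2: y≈-3.182813, sp=2, e=sp−y≈5.182813; I≈5.057813, D=e−e_prev≈7.307813; u=0·5.182813+3/2·5.057813+5/4·7.307813≈16.721484; next y=1/5·(-3.182813)+3/4·16.721484≈11.904551
n=3: y≈11.904551, sp=2, e=sp−y≈-9.904551; I≈-4.846738, D=e−e_prev≈-15.087363; u=0·(-9.904551)+3/2·(-4.846738)+5/4·(-15.087363)≈-26.129312; next y=1/5·11.904551+3/4·(-26.129312)≈-17.216073
n=4: y≈-17.216073, sp=2, e=sp−y≈19.216073; I≈14.369335, D=e−e_prev≈29.120624; u=0·19.216073+3/2·14.369335+5/4·29.120624≈57.954783; next y=1/5·(-17.216073)+3/4·57.954783≈40.022873
n=5: y≈40.022873, sp=2, e=sp−y≈-38.022873; I≈-23.653537, D=e−e_prev≈-57.238946; u=0·(-38.022873)+3/2·(-23.653537)+5/4·(-57.238946)≈-107.028989; next y=1/5·40.022873+3/4·(-107.028989)≈-72.267167
n=6: y≈-72.267167, sp=2, e=sp−y≈74.267167; I≈50.613630, D=e−e_prev≈112.290040; u=0·74.267167+3/2·50.613630+5/4·112.290040≈216.282994; next y=1/5·(-72.267167)+3/4·216.282994≈147.758812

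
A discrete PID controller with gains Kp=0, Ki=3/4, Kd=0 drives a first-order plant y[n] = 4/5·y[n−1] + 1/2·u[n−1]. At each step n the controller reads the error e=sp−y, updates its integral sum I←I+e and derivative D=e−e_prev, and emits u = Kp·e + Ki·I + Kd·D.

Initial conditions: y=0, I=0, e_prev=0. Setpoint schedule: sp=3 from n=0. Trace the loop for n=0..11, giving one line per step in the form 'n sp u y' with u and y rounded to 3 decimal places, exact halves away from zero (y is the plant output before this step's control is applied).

0 3 2.250 0.000
1 3 3.656 1.125
2 3 3.860 2.728
3 3 3.026 4.113
4 3 1.674 4.803
5 3 0.414 4.679
6 3 -0.299 3.950
7 3 -0.307 3.011
8 3 0.252 2.255
9 3 1.054 1.930
10 3 1.751 2.071
11 3 2.102 2.532

(exact arithmetic carried between steps; '≈' marks a value shown rounded to 6 d.p. or computed from one; I and e_prev carry over from the previous line; the table rounds u and y to 3 d.p., halves away from zero)
n=0: y=0, sp=3, e=sp−y=3; I=3, D=e−e_prev=3; u=0·3+3/4·3+0·3=2.25; next y=4/5·0+1/2·2.25=1.125
n=1: y=1.125, sp=3, e=sp−y=1.875; I=4.875, D=e−e_prev=-1.125; u=0·1.875+3/4·4.875+0·(-1.125)=3.65625; next y=4/5·1.125+1/2·3.65625=2.728125
n=2: y=2.728125, sp=3, e=sp−y=0.271875; I=5.146875, D=e−e_prev=-1.603125; u=0·0.271875+3/4·5.146875+0·(-1.603125)≈3.860156; next y=4/5·2.728125+1/2·3.860156≈4.112578
n=3: y≈4.112578, sp=3, e=sp−y≈-1.112578; I≈4.034297, D=e−e_prev≈-1.384453; u=0·(-1.112578)+3/4·4.034297+0·(-1.384453)≈3.025723; next y=4/5·4.112578+1/2·3.025723≈4.802924
n=4: y≈4.802924, sp=3, e=sp−y≈-1.802924; I≈2.231373, D=e−e_prev≈-0.690346; u=0·(-1.802924)+3/4·2.231373+0·(-0.690346)≈1.673530; next y=4/5·4.802924+1/2·1.673530≈4.679104
n=5: y≈4.679104, sp=3, e=sp−y≈-1.679104; I≈0.552269, D=e−e_prev≈0.123820; u=0·(-1.679104)+3/4·0.552269+0·0.123820≈0.414202; next y=4/5·4.679104+1/2·0.414202≈3.950384
n=6: y≈3.950384, sp=3, e=sp−y≈-0.950384; I≈-0.398115, D=e−e_prev≈0.728720; u=0·(-0.950384)+3/4·(-0.398115)+0·0.728720≈-0.298586; next y=4/5·3.950384+1/2·(-0.298586)≈3.011014
n=7: y≈3.011014, sp=3, e=sp−y≈-0.011014; I≈-0.409129, D=e−e_prev≈0.939370; u=0·(-0.011014)+3/4·(-0.409129)+0·0.939370≈-0.306847; next y=4/5·3.011014+1/2·(-0.306847)≈2.255388
n=8: y≈2.255388, sp=3, e=sp−y≈0.744612; I≈0.335483, D=e−e_prev≈0.755626; u=0·0.744612+3/4·0.335483+0·0.755626≈0.251612; next y=4/5·2.255388+1/2·0.251612≈1.930116
n=9: y≈1.930116, sp=3, e=sp−y≈1.069884; I≈1.405367, D=e−e_prev≈0.325271; u=0·1.069884+3/4·1.405367+0·0.325271≈1.054025; next y=4/5·1.930116+1/2·1.054025≈2.071106
n=10: y≈2.071106, sp=3, e=sp−y≈0.928894; I≈2.334261, D=e−e_prev≈-0.140989; u=0·0.928894+3/4·2.334261+0·(-0.140989)≈1.750696; next y=4/5·2.071106+1/2·1.750696≈2.532232
n=11: y≈2.532232, sp=3, e=sp−y≈0.467768; I≈2.802029, D=e−e_prev≈-0.461127; u=0·0.467768+3/4·2.802029+0·(-0.461127)≈2.101521; next y=4/5·2.532232+1/2·2.101521≈3.076547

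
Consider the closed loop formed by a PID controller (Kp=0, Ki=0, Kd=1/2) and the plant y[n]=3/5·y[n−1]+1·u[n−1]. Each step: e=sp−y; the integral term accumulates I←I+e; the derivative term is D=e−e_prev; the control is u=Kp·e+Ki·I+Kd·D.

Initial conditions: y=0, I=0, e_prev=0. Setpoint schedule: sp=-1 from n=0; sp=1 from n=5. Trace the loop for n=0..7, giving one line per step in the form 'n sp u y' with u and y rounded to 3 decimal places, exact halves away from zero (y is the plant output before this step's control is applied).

(exact arithmetic carried between steps; '≈' marks a value shown rounded to 6 d.p. or computed from one; I and e_prev carry over from the previous line; the table rounds u and y to 3 d.p., halves away from zero)
n=0: y=0, sp=-1, e=sp−y=-1; I=-1, D=e−e_prev=-1; u=0·(-1)+0·(-1)+1/2·(-1)=-0.5; next y=3/5·0+1·(-0.5)=-0.5
n=1: y=-0.5, sp=-1, e=sp−y=-0.5; I=-1.5, D=e−e_prev=0.5; u=0·(-0.5)+0·(-1.5)+1/2·0.5=0.25; next y=3/5·(-0.5)+1·0.25=-0.05
n=2: y=-0.05, sp=-1, e=sp−y=-0.95; I=-2.45, D=e−e_prev=-0.45; u=0·(-0.95)+0·(-2.45)+1/2·(-0.45)=-0.225; next y=3/5·(-0.05)+1·(-0.225)=-0.255
n=3: y=-0.255, sp=-1, e=sp−y=-0.745; I=-3.195, D=e−e_prev=0.205; u=0·(-0.745)+0·(-3.195)+1/2·0.205=0.1025; next y=3/5·(-0.255)+1·0.1025=-0.0505
n=4: y=-0.0505, sp=-1, e=sp−y=-0.9495; I=-4.1445, D=e−e_prev=-0.2045; u=0·(-0.9495)+0·(-4.1445)+1/2·(-0.2045)=-0.10225; next y=3/5·(-0.0505)+1·(-0.10225)=-0.13255
n=5: y=-0.13255, sp=1, e=sp−y=1.13255; I=-3.01195, D=e−e_prev=2.08205; u=0·1.13255+0·(-3.01195)+1/2·2.08205=1.041025; next y=3/5·(-0.13255)+1·1.041025=0.961495
n=6: y=0.961495, sp=1, e=sp−y=0.038505; I=-2.973445, D=e−e_prev=-1.094045; u=0·0.038505+0·(-2.973445)+1/2·(-1.094045)≈-0.547023; next y=3/5·0.961495+1·(-0.547023)≈0.029875
n=7: y≈0.029875, sp=1, e=sp−y≈0.970126; I≈-2.003320, D=e−e_prev≈0.931621; u=0·0.970126+0·(-2.003320)+1/2·0.931621≈0.465810; next y=3/5·0.029875+1·0.465810≈0.483735

0 -1 -0.500 0.000
1 -1 0.250 -0.500
2 -1 -0.225 -0.050
3 -1 0.103 -0.255
4 -1 -0.102 -0.051
5 1 1.041 -0.133
6 1 -0.547 0.961
7 1 0.466 0.030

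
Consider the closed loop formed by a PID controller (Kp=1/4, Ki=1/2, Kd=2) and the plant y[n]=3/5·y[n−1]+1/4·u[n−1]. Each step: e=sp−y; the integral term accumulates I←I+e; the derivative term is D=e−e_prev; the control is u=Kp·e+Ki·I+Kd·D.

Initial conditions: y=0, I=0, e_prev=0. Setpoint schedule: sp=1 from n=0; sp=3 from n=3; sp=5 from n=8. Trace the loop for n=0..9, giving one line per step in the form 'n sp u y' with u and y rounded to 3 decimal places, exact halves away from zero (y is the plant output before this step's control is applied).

0 1 2.750 0.000
1 1 -0.641 0.688
2 1 2.087 0.252
3 3 5.933 0.673
4 3 0.600 1.887
5 3 5.248 1.282
6 3 2.700 2.081
7 3 5.191 1.924
8 5 9.461 2.452
9 5 3.984 3.836

(exact arithmetic carried between steps; '≈' marks a value shown rounded to 6 d.p. or computed from one; I and e_prev carry over from the previous line; the table rounds u and y to 3 d.p., halves away from zero)
n=0: y=0, sp=1, e=sp−y=1; I=1, D=e−e_prev=1; u=1/4·1+1/2·1+2·1=2.75; next y=3/5·0+1/4·2.75=0.6875
n=1: y=0.6875, sp=1, e=sp−y=0.3125; I=1.3125, D=e−e_prev=-0.6875; u=1/4·0.3125+1/2·1.3125+2·(-0.6875)=-0.640625; next y=3/5·0.6875+1/4·(-0.640625)≈0.252344
n=2: y≈0.252344, sp=1, e=sp−y≈0.747656; I≈2.060156, D=e−e_prev≈0.435156; u=1/4·0.747656+1/2·2.060156+2·0.435156≈2.087305; next y=3/5·0.252344+1/4·2.087305≈0.673232
n=3: y≈0.673232, sp=3, e=sp−y≈2.326768; I≈4.386924, D=e−e_prev≈1.579111; u=1/4·2.326768+1/2·4.386924+2·1.579111≈5.933376; next y=3/5·0.673232+1/4·5.933376≈1.887284
n=4: y≈1.887284, sp=3, e=sp−y≈1.112716; I≈5.499640, D=e−e_prev≈-1.214051; u=1/4·1.112716+1/2·5.499640+2·(-1.214051)≈0.599897; next y=3/5·1.887284+1/4·0.599897≈1.282344
n=5: y≈1.282344, sp=3, e=sp−y≈1.717656; I≈7.217296, D=e−e_prev≈0.604939; u=1/4·1.717656+1/2·7.217296+2·0.604939≈5.247940; next y=3/5·1.282344+1/4·5.247940≈2.081392
n=6: y≈2.081392, sp=3, e=sp−y≈0.918608; I≈8.135904, D=e−e_prev≈-0.799047; u=1/4·0.918608+1/2·8.135904+2·(-0.799047)≈2.699510; next y=3/5·2.081392+1/4·2.699510≈1.923712
n=7: y≈1.923712, sp=3, e=sp−y≈1.076288; I≈9.212192, D=e−e_prev≈0.157679; u=1/4·1.076288+1/2·9.212192+2·0.157679≈5.190526; next y=3/5·1.923712+1/4·5.190526≈2.451859
n=8: y≈2.451859, sp=5, e=sp−y≈2.548141; I≈11.760333, D=e−e_prev≈1.471853; u=1/4·2.548141+1/2·11.760333+2·1.471853≈9.460908; next y=3/5·2.451859+1/4·9.460908≈3.836343
n=9: y≈3.836343, sp=5, e=sp−y≈1.163657; I≈12.923990, D=e−e_prev≈-1.384483; u=1/4·1.163657+1/2·12.923990+2·(-1.384483)≈3.983943; next y=3/5·3.836343+1/4·3.983943≈3.297791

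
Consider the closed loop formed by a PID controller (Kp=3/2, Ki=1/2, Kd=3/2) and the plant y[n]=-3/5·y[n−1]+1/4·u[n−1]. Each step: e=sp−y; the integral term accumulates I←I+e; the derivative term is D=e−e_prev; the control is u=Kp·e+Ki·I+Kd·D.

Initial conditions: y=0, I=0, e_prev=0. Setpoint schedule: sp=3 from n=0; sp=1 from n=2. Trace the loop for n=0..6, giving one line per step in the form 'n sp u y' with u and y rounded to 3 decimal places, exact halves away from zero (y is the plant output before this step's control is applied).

(exact arithmetic carried between steps; '≈' marks a value shown rounded to 6 d.p. or computed from one; I and e_prev carry over from the previous line; the table rounds u and y to 3 d.p., halves away from zero)
n=0: y=0, sp=3, e=sp−y=3; I=3, D=e−e_prev=3; u=3/2·3+1/2·3+3/2·3=10.5; next y=-3/5·0+1/4·10.5=2.625
n=1: y=2.625, sp=3, e=sp−y=0.375; I=3.375, D=e−e_prev=-2.625; u=3/2·0.375+1/2·3.375+3/2·(-2.625)=-1.6875; next y=-3/5·2.625+1/4·(-1.6875)=-1.996875
n=2: y=-1.996875, sp=1, e=sp−y=2.996875; I=6.371875, D=e−e_prev=2.621875; u=3/2·2.996875+1/2·6.371875+3/2·2.621875≈11.614063; next y=-3/5·(-1.996875)+1/4·11.614063≈4.101641
n=3: y≈4.101641, sp=1, e=sp−y≈-3.101641; I≈3.270234, D=e−e_prev≈-6.098516; u=3/2·(-3.101641)+1/2·3.270234+3/2·(-6.098516)≈-12.165117; next y=-3/5·4.101641+1/4·(-12.165117)≈-5.502264
n=4: y≈-5.502264, sp=1, e=sp−y≈6.502264; I≈9.772498, D=e−e_prev≈9.603904; u=3/2·6.502264+1/2·9.772498+3/2·9.603904≈29.045501; next y=-3/5·(-5.502264)+1/4·29.045501≈10.562733
n=5: y≈10.562733, sp=1, e=sp−y≈-9.562733; I≈0.209765, D=e−e_prev≈-16.064997; u=3/2·(-9.562733)+1/2·0.209765+3/2·(-16.064997)≈-38.336714; next y=-3/5·10.562733+1/4·(-38.336714)≈-15.921818
n=6: y≈-15.921818, sp=1, e=sp−y≈16.921818; I≈17.131583, D=e−e_prev≈26.484552; u=3/2·16.921818+1/2·17.131583+3/2·26.484552≈73.675347; next y=-3/5·(-15.921818)+1/4·73.675347≈27.971928

0 3 10.500 0.000
1 3 -1.688 2.625
2 1 11.614 -1.997
3 1 -12.165 4.102
4 1 29.046 -5.502
5 1 -38.337 10.563
6 1 73.675 -15.922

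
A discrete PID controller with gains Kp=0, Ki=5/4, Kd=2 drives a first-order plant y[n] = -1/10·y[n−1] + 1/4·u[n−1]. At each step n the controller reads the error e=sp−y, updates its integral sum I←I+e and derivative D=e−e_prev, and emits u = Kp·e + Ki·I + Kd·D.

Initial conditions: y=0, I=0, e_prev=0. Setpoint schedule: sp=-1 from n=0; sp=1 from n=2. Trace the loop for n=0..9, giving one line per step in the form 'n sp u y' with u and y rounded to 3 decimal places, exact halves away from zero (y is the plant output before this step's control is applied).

0 -1 -3.250 0.000
1 -1 0.141 -0.813
2 1 1.762 0.116
3 1 -0.291 0.429
4 1 2.818 -0.116
5 1 0.420 0.716
6 1 4.657 0.033
7 1 0.836 1.161
8 1 6.361 0.093
9 1 0.523 1.581

(exact arithmetic carried between steps; '≈' marks a value shown rounded to 6 d.p. or computed from one; I and e_prev carry over from the previous line; the table rounds u and y to 3 d.p., halves away from zero)
n=0: y=0, sp=-1, e=sp−y=-1; I=-1, D=e−e_prev=-1; u=0·(-1)+5/4·(-1)+2·(-1)=-3.25; next y=-1/10·0+1/4·(-3.25)=-0.8125
n=1: y=-0.8125, sp=-1, e=sp−y=-0.1875; I=-1.1875, D=e−e_prev=0.8125; u=0·(-0.1875)+5/4·(-1.1875)+2·0.8125=0.140625; next y=-1/10·(-0.8125)+1/4·0.140625≈0.116406
n=2: y≈0.116406, sp=1, e=sp−y≈0.883594; I≈-0.303906, D=e−e_prev≈1.071094; u=0·0.883594+5/4·(-0.303906)+2·1.071094≈1.762305; next y=-1/10·0.116406+1/4·1.762305≈0.428936
n=3: y≈0.428936, sp=1, e=sp−y≈0.571064; I≈0.267158, D=e−e_prev≈-0.312529; u=0·0.571064+5/4·0.267158+2·(-0.312529)≈-0.291111; next y=-1/10·0.428936+1/4·(-0.291111)≈-0.115671
n=4: y≈-0.115671, sp=1, e=sp−y≈1.115671; I≈1.382829, D=e−e_prev≈0.544607; u=0·1.115671+5/4·1.382829+2·0.544607≈2.817750; next y=-1/10·(-0.115671)+1/4·2.817750≈0.716005
n=5: y≈0.716005, sp=1, e=sp−y≈0.283995; I≈1.666825, D=e−e_prev≈-0.831676; u=0·0.283995+5/4·1.666825+2·(-0.831676)≈0.420179; next y=-1/10·0.716005+1/4·0.420179≈0.033444
n=6: y≈0.033444, sp=1, e=sp−y≈0.966556; I≈2.633380, D=e−e_prev≈0.682560; u=0·0.966556+5/4·2.633380+2·0.682560≈4.656847; next y=-1/10·0.033444+1/4·4.656847≈1.160867
n=7: y≈1.160867, sp=1, e=sp−y≈-0.160867; I≈2.472513, D=e−e_prev≈-1.127423; u=0·(-0.160867)+5/4·2.472513+2·(-1.127423)≈0.835796; next y=-1/10·1.160867+1/4·0.835796≈0.092862
n=8: y≈0.092862, sp=1, e=sp−y≈0.907138; I≈3.379651, D=e−e_prev≈1.068005; u=0·0.907138+5/4·3.379651+2·1.068005≈6.360574; next y=-1/10·0.092862+1/4·6.360574≈1.580857
n=9: y≈1.580857, sp=1, e=sp−y≈-0.580857; I≈2.798794, D=e−e_prev≈-1.487995; u=0·(-0.580857)+5/4·2.798794+2·(-1.487995)≈0.522502; next y=-1/10·1.580857+1/4·0.522502≈-0.027460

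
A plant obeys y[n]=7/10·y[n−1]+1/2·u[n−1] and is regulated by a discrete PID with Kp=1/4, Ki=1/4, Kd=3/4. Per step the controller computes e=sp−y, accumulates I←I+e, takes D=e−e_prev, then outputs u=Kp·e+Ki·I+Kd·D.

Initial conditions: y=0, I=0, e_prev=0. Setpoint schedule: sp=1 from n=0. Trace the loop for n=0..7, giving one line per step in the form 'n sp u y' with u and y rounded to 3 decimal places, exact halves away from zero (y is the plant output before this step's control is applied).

(exact arithmetic carried between steps; '≈' marks a value shown rounded to 6 d.p. or computed from one; I and e_prev carry over from the previous line; the table rounds u and y to 3 d.p., halves away from zero)
n=0: y=0, sp=1, e=sp−y=1; I=1, D=e−e_prev=1; u=1/4·1+1/4·1+3/4·1=1.25; next y=7/10·0+1/2·1.25=0.625
n=1: y=0.625, sp=1, e=sp−y=0.375; I=1.375, D=e−e_prev=-0.625; u=1/4·0.375+1/4·1.375+3/4·(-0.625)=-0.03125; next y=7/10·0.625+1/2·(-0.03125)=0.421875
n=2: y=0.421875, sp=1, e=sp−y=0.578125; I=1.953125, D=e−e_prev=0.203125; u=1/4·0.578125+1/4·1.953125+3/4·0.203125≈0.785156; next y=7/10·0.421875+1/2·0.785156≈0.687891
n=3: y≈0.687891, sp=1, e=sp−y≈0.312109; I≈2.265234, D=e−e_prev≈-0.266016; u=1/4·0.312109+1/4·2.265234+3/4·(-0.266016)≈0.444824; next y=7/10·0.687891+1/2·0.444824≈0.703936
n=4: y≈0.703936, sp=1, e=sp−y≈0.296064; I≈2.561299, D=e−e_prev≈-0.016045; u=1/4·0.296064+1/4·2.561299+3/4·(-0.016045)≈0.702307; next y=7/10·0.703936+1/2·0.702307≈0.843908
n=5: y≈0.843908, sp=1, e=sp−y≈0.156092; I≈2.717390, D=e−e_prev≈-0.139973; u=1/4·0.156092+1/4·2.717390+3/4·(-0.139973)≈0.613391; next y=7/10·0.843908+1/2·0.613391≈0.897431
n=6: y≈0.897431, sp=1, e=sp−y≈0.102569; I≈2.819959, D=e−e_prev≈-0.053523; u=1/4·0.102569+1/4·2.819959+3/4·(-0.053523)≈0.690490; next y=7/10·0.897431+1/2·0.690490≈0.973447
n=7: y≈0.973447, sp=1, e=sp−y≈0.026553; I≈2.846512, D=e−e_prev≈-0.076015; u=1/4·0.026553+1/4·2.846512+3/4·(-0.076015)≈0.661255; next y=7/10·0.973447+1/2·0.661255≈1.012040

0 1 1.250 0.000
1 1 -0.031 0.625
2 1 0.785 0.422
3 1 0.445 0.688
4 1 0.702 0.704
5 1 0.613 0.844
6 1 0.690 0.897
7 1 0.661 0.973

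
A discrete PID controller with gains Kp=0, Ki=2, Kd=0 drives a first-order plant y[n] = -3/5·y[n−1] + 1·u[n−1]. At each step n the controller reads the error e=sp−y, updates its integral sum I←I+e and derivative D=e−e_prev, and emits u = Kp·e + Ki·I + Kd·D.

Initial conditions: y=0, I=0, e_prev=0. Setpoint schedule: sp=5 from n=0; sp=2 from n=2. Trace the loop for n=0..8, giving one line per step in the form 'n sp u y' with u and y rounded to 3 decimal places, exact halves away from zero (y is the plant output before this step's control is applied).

(exact arithmetic carried between steps; '≈' marks a value shown rounded to 6 d.p. or computed from one; I and e_prev carry over from the previous line; the table rounds u and y to 3 d.p., halves away from zero)
n=0: y=0, sp=5, e=sp−y=5; I=5, D=e−e_prev=5; u=0·5+2·5+0·5=10; next y=-3/5·0+1·10=10
n=1: y=10, sp=5, e=sp−y=-5; I=0, D=e−e_prev=-10; u=0·(-5)+2·0+0·(-10)=0; next y=-3/5·10+1·0=-6
n=2: y=-6, sp=2, e=sp−y=8; I=8, D=e−e_prev=13; u=0·8+2·8+0·13=16; next y=-3/5·(-6)+1·16=19.6
n=3: y=19.6, sp=2, e=sp−y=-17.6; I=-9.6, D=e−e_prev=-25.6; u=0·(-17.6)+2·(-9.6)+0·(-25.6)=-19.2; next y=-3/5·19.6+1·(-19.2)=-30.96
n=4: y=-30.96, sp=2, e=sp−y=32.96; I=23.36, D=e−e_prev=50.56; u=0·32.96+2·23.36+0·50.56=46.72; next y=-3/5·(-30.96)+1·46.72=65.296
n=5: y=65.296, sp=2, e=sp−y=-63.296; I=-39.936, D=e−e_prev=-96.256; u=0·(-63.296)+2·(-39.936)+0·(-96.256)=-79.872; next y=-3/5·65.296+1·(-79.872)=-119.0496
n=6: y=-119.0496, sp=2, e=sp−y=121.0496; I=81.1136, D=e−e_prev=184.3456; u=0·121.0496+2·81.1136+0·184.3456=162.2272; next y=-3/5·(-119.0496)+1·162.2272=233.65696
n=7: y=233.65696, sp=2, e=sp−y=-231.65696; I=-150.54336, D=e−e_prev=-352.70656; u=0·(-231.65696)+2·(-150.54336)+0·(-352.70656)=-301.08672; next y=-3/5·233.65696+1·(-301.08672)=-441.280896
n=8: y=-441.280896, sp=2, e=sp−y=443.280896; I=292.737536, D=e−e_prev=674.937856; u=0·443.280896+2·292.737536+0·674.937856=585.475072; next y=-3/5·(-441.280896)+1·585.475072≈850.243610

0 5 10.000 0.000
1 5 0.000 10.000
2 2 16.000 -6.000
3 2 -19.200 19.600
4 2 46.720 -30.960
5 2 -79.872 65.296
6 2 162.227 -119.050
7 2 -301.087 233.657
8 2 585.475 -441.281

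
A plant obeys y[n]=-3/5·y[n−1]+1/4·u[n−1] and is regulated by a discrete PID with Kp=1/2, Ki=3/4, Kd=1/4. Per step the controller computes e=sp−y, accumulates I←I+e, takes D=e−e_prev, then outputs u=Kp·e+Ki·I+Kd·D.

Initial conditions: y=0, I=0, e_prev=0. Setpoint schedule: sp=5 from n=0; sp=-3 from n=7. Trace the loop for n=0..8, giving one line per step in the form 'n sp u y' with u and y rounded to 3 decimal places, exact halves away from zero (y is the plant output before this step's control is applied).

(exact arithmetic carried between steps; '≈' marks a value shown rounded to 6 d.p. or computed from one; I and e_prev carry over from the previous line; the table rounds u and y to 3 d.p., halves away from zero)
n=0: y=0, sp=5, e=sp−y=5; I=5, D=e−e_prev=5; u=1/2·5+3/4·5+1/4·5=7.5; next y=-3/5·0+1/4·7.5=1.875
n=1: y=1.875, sp=5, e=sp−y=3.125; I=8.125, D=e−e_prev=-1.875; u=1/2·3.125+3/4·8.125+1/4·(-1.875)=7.1875; next y=-3/5·1.875+1/4·7.1875=0.671875
n=2: y=0.671875, sp=5, e=sp−y=4.328125; I=12.453125, D=e−e_prev=1.203125; u=1/2·4.328125+3/4·12.453125+1/4·1.203125≈11.804688; next y=-3/5·0.671875+1/4·11.804688≈2.548047
n=3: y≈2.548047, sp=5, e=sp−y≈2.451953; I≈14.905078, D=e−e_prev≈-1.876172; u=1/2·2.451953+3/4·14.905078+1/4·(-1.876172)≈11.935742; next y=-3/5·2.548047+1/4·11.935742≈1.455107
n=4: y≈1.455107, sp=5, e=sp−y≈3.544893; I≈18.449971, D=e−e_prev≈1.092939; u=1/2·3.544893+3/4·18.449971+1/4·1.092939≈15.883159; next y=-3/5·1.455107+1/4·15.883159≈3.097725
n=5: y≈3.097725, sp=5, e=sp−y≈1.902275; I≈20.352245, D=e−e_prev≈-1.642618; u=1/2·1.902275+3/4·20.352245+1/4·(-1.642618)≈15.804667; next y=-3/5·3.097725+1/4·15.804667≈2.092532
n=6: y≈2.092532, sp=5, e=sp−y≈2.907468; I≈23.259714, D=e−e_prev≈1.005194; u=1/2·2.907468+3/4·23.259714+1/4·1.005194≈19.149818; next y=-3/5·2.092532+1/4·19.149818≈3.531936
n=7: y≈3.531936, sp=-3, e=sp−y≈-6.531936; I≈16.727778, D=e−e_prev≈-9.439404; u=1/2·(-6.531936)+3/4·16.727778+1/4·(-9.439404)≈6.920015; next y=-3/5·3.531936+1/4·6.920015≈-0.389158
n=8: y≈-0.389158, sp=-3, e=sp−y≈-2.610842; I≈14.116936, D=e−e_prev≈3.921093; u=1/2·(-2.610842)+3/4·14.116936+1/4·3.921093≈10.262554; next y=-3/5·(-0.389158)+1/4·10.262554≈2.799133

0 5 7.500 0.000
1 5 7.188 1.875
2 5 11.805 0.672
3 5 11.936 2.548
4 5 15.883 1.455
5 5 15.805 3.098
6 5 19.150 2.093
7 -3 6.920 3.532
8 -3 10.263 -0.389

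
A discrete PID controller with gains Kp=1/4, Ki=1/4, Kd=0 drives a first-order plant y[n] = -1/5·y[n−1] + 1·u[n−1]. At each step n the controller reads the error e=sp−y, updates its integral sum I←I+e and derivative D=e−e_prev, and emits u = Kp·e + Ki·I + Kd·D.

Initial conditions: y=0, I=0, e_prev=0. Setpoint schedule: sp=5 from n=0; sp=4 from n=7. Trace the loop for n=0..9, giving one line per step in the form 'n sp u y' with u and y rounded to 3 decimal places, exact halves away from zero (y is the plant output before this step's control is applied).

0 5 2.500 0.000
1 5 2.500 2.500
2 5 3.375 2.000
3 5 3.638 2.975
4 5 4.110 3.043
5 5 4.370 3.502
6 5 4.660 3.670
7 4 4.365 3.927
8 4 4.557 3.579
9 4 4.531 3.841

(exact arithmetic carried between steps; '≈' marks a value shown rounded to 6 d.p. or computed from one; I and e_prev carry over from the previous line; the table rounds u and y to 3 d.p., halves away from zero)
n=0: y=0, sp=5, e=sp−y=5; I=5, D=e−e_prev=5; u=1/4·5+1/4·5+0·5=2.5; next y=-1/5·0+1·2.5=2.5
n=1: y=2.5, sp=5, e=sp−y=2.5; I=7.5, D=e−e_prev=-2.5; u=1/4·2.5+1/4·7.5+0·(-2.5)=2.5; next y=-1/5·2.5+1·2.5=2
n=2: y=2, sp=5, e=sp−y=3; I=10.5, D=e−e_prev=0.5; u=1/4·3+1/4·10.5+0·0.5=3.375; next y=-1/5·2+1·3.375=2.975
n=3: y=2.975, sp=5, e=sp−y=2.025; I=12.525, D=e−e_prev=-0.975; u=1/4·2.025+1/4·12.525+0·(-0.975)=3.6375; next y=-1/5·2.975+1·3.6375=3.0425
n=4: y=3.0425, sp=5, e=sp−y=1.9575; I=14.4825, D=e−e_prev=-0.0675; u=1/4·1.9575+1/4·14.4825+0·(-0.0675)=4.11; next y=-1/5·3.0425+1·4.11=3.5015
n=5: y=3.5015, sp=5, e=sp−y=1.4985; I=15.981, D=e−e_prev=-0.459; u=1/4·1.4985+1/4·15.981+0·(-0.459)=4.369875; next y=-1/5·3.5015+1·4.369875=3.669575
n=6: y=3.669575, sp=5, e=sp−y=1.330425; I=17.311425, D=e−e_prev=-0.168075; u=1/4·1.330425+1/4·17.311425+0·(-0.168075)≈4.660463; next y=-1/5·3.669575+1·4.660463≈3.926548
n=7: y≈3.926548, sp=4, e=sp−y≈0.073453; I≈17.384878, D=e−e_prev≈-1.256973; u=1/4·0.073453+1/4·17.384878+0·(-1.256973)≈4.364583; next y=-1/5·3.926548+1·4.364583≈3.579273
n=8: y=3.579273, sp=4, e=sp−y=0.420727; I≈17.805605, D=e−e_prev≈0.347275; u=1/4·0.420727+1/4·17.805605+0·0.347275≈4.556583; next y=-1/5·3.579273+1·4.556583≈3.840728
n=9: y≈3.840728, sp=4, e=sp−y≈0.159272; I≈17.964876, D=e−e_prev≈-0.261455; u=1/4·0.159272+1/4·17.964876+0·(-0.261455)≈4.531037; next y=-1/5·3.840728+1·4.531037≈3.762891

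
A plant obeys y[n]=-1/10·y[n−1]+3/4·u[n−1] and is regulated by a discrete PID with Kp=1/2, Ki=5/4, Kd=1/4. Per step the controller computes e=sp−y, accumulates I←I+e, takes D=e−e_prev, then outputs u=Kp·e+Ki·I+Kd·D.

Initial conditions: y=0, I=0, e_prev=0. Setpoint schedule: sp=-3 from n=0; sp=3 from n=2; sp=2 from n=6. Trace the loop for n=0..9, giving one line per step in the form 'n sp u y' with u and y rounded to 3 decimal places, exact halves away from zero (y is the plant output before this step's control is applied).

(exact arithmetic carried between steps; '≈' marks a value shown rounded to 6 d.p. or computed from one; I and e_prev carry over from the previous line; the table rounds u and y to 3 d.p., halves away from zero)
n=0: y=0, sp=-3, e=sp−y=-3; I=-3, D=e−e_prev=-3; u=1/2·(-3)+5/4·(-3)+1/4·(-3)=-6; next y=-1/10·0+3/4·(-6)=-4.5
n=1: y=-4.5, sp=-3, e=sp−y=1.5; I=-1.5, D=e−e_prev=4.5; u=1/2·1.5+5/4·(-1.5)+1/4·4.5=0; next y=-1/10·(-4.5)+3/4·0=0.45
n=2: y=0.45, sp=3, e=sp−y=2.55; I=1.05, D=e−e_prev=1.05; u=1/2·2.55+5/4·1.05+1/4·1.05=2.85; next y=-1/10·0.45+3/4·2.85=2.0925
n=3: y=2.0925, sp=3, e=sp−y=0.9075; I=1.9575, D=e−e_prev=-1.6425; u=1/2·0.9075+5/4·1.9575+1/4·(-1.6425)=2.49; next y=-1/10·2.0925+3/4·2.49=1.65825
n=4: y=1.65825, sp=3, e=sp−y=1.34175; I=3.29925, D=e−e_prev=0.43425; u=1/2·1.34175+5/4·3.29925+1/4·0.43425=4.9035; next y=-1/10·1.65825+3/4·4.9035=3.5118
n=5: y=3.5118, sp=3, e=sp−y=-0.5118; I=2.78745, D=e−e_prev=-1.85355; u=1/2·(-0.5118)+5/4·2.78745+1/4·(-1.85355)=2.765025; next y=-1/10·3.5118+3/4·2.765025≈1.722589
n=6: y≈1.722589, sp=2, e=sp−y≈0.277411; I≈3.064861, D=e−e_prev≈0.789211; u=1/2·0.277411+5/4·3.064861+1/4·0.789211≈4.167085; next y=-1/10·1.722589+3/4·4.167085≈2.953055
n=7: y≈2.953055, sp=2, e=sp−y≈-0.953055; I≈2.111806, D=e−e_prev≈-1.230466; u=1/2·(-0.953055)+5/4·2.111806+1/4·(-1.230466)≈1.855614; next y=-1/10·2.953055+3/4·1.855614≈1.096405
n=8: y≈1.096405, sp=2, e=sp−y≈0.903595; I≈3.015401, D=e−e_prev≈1.856650; u=1/2·0.903595+5/4·3.015401+1/4·1.856650≈4.685212; next y=-1/10·1.096405+3/4·4.685212≈3.404268
n=9: y≈3.404268, sp=2, e=sp−y≈-1.404268; I≈1.611133, D=e−e_prev≈-2.307863; u=1/2·(-1.404268)+5/4·1.611133+1/4·(-2.307863)≈0.734816; next y=-1/10·3.404268+3/4·0.734816≈0.210686

0 -3 -6.000 0.000
1 -3 0.000 -4.500
2 3 2.850 0.450
3 3 2.490 2.093
4 3 4.904 1.658
5 3 2.765 3.512
6 2 4.167 1.723
7 2 1.856 2.953
8 2 4.685 1.096
9 2 0.735 3.404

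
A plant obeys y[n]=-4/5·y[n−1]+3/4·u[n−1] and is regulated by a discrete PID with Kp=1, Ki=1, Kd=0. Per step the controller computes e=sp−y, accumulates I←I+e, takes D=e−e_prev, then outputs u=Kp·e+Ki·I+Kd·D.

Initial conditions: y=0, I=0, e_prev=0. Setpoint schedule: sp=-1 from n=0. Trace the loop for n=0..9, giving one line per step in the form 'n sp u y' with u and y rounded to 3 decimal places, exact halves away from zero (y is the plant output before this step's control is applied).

(exact arithmetic carried between steps; '≈' marks a value shown rounded to 6 d.p. or computed from one; I and e_prev carry over from the previous line; the table rounds u and y to 3 d.p., halves away from zero)
n=0: y=0, sp=-1, e=sp−y=-1; I=-1, D=e−e_prev=-1; u=1·(-1)+1·(-1)+0·(-1)=-2; next y=-4/5·0+3/4·(-2)=-1.5
n=1: y=-1.5, sp=-1, e=sp−y=0.5; I=-0.5, D=e−e_prev=1.5; u=1·0.5+1·(-0.5)+0·1.5=0; next y=-4/5·(-1.5)+3/4·0=1.2
n=2: y=1.2, sp=-1, e=sp−y=-2.2; I=-2.7, D=e−e_prev=-2.7; u=1·(-2.2)+1·(-2.7)+0·(-2.7)=-4.9; next y=-4/5·1.2+3/4·(-4.9)=-4.635
n=3: y=-4.635, sp=-1, e=sp−y=3.635; I=0.935, D=e−e_prev=5.835; u=1·3.635+1·0.935+0·5.835=4.57; next y=-4/5·(-4.635)+3/4·4.57=7.1355
n=4: y=7.1355, sp=-1, e=sp−y=-8.1355; I=-7.2005, D=e−e_prev=-11.7705; u=1·(-8.1355)+1·(-7.2005)+0·(-11.7705)=-15.336; next y=-4/5·7.1355+3/4·(-15.336)=-17.2104
n=5: y=-17.2104, sp=-1, e=sp−y=16.2104; I=9.0099, D=e−e_prev=24.3459; u=1·16.2104+1·9.0099+0·24.3459=25.2203; next y=-4/5·(-17.2104)+3/4·25.2203=32.683545
n=6: y=32.683545, sp=-1, e=sp−y=-33.683545; I=-24.673645, D=e−e_prev=-49.893945; u=1·(-33.683545)+1·(-24.673645)+0·(-49.893945)=-58.35719; next y=-4/5·32.683545+3/4·(-58.35719)≈-69.914729
n=7: y≈-69.914729, sp=-1, e=sp−y≈68.914729; I≈44.241084, D=e−e_prev≈102.598274; u=1·68.914729+1·44.241084+0·102.598274≈113.155812; next y=-4/5·(-69.914729)+3/4·113.155812≈140.798642
n=8: y≈140.798642, sp=-1, e=sp−y≈-141.798642; I≈-97.557558, D=e−e_prev≈-210.713370; u=1·(-141.798642)+1·(-97.557558)+0·(-210.713370)≈-239.356200; next y=-4/5·140.798642+3/4·(-239.356200)≈-292.156064
n=9: y≈-292.156064, sp=-1, e=sp−y≈291.156064; I≈193.598505, D=e−e_prev≈432.954705; u=1·291.156064+1·193.598505+0·432.954705≈484.754569; next y=-4/5·(-292.156064)+3/4·484.754569≈597.290777

0 -1 -2.000 0.000
1 -1 0.000 -1.500
2 -1 -4.900 1.200
3 -1 4.570 -4.635
4 -1 -15.336 7.136
5 -1 25.220 -17.210
6 -1 -58.357 32.684
7 -1 113.156 -69.915
8 -1 -239.356 140.799
9 -1 484.755 -292.156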